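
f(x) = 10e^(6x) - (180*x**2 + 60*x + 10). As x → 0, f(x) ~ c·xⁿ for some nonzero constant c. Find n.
3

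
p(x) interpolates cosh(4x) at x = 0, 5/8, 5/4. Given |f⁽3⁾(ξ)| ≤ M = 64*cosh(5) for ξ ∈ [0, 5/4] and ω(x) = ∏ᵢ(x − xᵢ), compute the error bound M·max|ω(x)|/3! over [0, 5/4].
125*sqrt(3)*cosh(5)/216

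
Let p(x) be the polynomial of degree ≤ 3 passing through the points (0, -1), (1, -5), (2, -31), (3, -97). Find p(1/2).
-11/8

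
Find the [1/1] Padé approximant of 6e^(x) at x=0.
(3*x + 6)/(1 - x/2)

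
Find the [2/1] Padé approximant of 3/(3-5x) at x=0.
1/(1 - 5*x/3)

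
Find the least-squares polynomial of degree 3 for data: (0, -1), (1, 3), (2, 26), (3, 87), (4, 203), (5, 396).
-68/63 + (479/378)x + (-41/252)x² + (341/108)x³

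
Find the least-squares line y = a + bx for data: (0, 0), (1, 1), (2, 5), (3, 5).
a = -1/10, b = 19/10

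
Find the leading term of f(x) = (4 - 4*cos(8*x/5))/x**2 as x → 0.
128/25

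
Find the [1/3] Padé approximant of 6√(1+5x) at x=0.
(105*x/4 + 6)/(125*x**3/64 - 25*x**2/16 + 15*x/8 + 1)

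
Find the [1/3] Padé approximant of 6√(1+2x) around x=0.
(21*x/2 + 6)/(x**3/8 - x**2/4 + 3*x/4 + 1)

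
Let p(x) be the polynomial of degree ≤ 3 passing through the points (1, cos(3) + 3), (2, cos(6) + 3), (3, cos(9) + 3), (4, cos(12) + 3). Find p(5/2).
9*cos(9)/16 - cos(12)/16 - cos(3)/16 + 9*cos(6)/16 + 3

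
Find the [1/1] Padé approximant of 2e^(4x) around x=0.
(4*x + 2)/(1 - 2*x)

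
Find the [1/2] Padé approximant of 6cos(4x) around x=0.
6/(8*x**2 + 1)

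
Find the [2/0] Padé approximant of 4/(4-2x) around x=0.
x**2/4 + x/2 + 1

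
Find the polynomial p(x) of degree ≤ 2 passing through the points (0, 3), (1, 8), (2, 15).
x**2 + 4*x + 3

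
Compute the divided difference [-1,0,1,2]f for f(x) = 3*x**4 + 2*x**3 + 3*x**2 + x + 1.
8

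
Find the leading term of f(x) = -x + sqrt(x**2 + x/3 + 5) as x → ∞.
1/6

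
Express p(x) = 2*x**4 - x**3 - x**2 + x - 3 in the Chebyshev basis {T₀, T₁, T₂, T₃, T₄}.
(-11/4)T₀ + (1/4)T₁ + (1/2)T₂ + (-1/4)T₃ + (1/4)T₄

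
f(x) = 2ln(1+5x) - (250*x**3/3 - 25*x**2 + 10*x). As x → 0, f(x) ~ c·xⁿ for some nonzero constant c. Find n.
4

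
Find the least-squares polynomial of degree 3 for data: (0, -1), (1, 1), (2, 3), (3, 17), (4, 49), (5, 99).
-4/7 + (5/14)x + (-15/14)x² + x³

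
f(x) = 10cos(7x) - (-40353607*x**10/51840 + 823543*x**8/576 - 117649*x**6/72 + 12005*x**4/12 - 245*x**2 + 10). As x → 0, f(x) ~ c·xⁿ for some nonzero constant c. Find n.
12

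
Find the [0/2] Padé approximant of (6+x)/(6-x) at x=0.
1/(x**2/18 - x/3 + 1)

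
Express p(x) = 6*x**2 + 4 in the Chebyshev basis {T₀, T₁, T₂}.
(7)T₀ + (3)T₂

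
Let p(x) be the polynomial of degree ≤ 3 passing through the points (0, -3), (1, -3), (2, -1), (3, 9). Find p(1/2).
-23/8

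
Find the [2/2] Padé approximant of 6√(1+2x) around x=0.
(15*x**2/2 + 15*x + 6)/(x**2/4 + 3*x/2 + 1)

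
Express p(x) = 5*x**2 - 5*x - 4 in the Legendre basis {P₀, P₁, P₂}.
(-7/3)P₀ + (-5)P₁ + (10/3)P₂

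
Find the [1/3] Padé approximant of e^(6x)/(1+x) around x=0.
(x + 1)/(-6*x**3 + 7*x**2 - 4*x + 1)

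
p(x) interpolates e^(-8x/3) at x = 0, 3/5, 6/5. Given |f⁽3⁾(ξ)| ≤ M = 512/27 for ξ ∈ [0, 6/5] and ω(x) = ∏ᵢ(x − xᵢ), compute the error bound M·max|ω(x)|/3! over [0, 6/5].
512*sqrt(3)/3375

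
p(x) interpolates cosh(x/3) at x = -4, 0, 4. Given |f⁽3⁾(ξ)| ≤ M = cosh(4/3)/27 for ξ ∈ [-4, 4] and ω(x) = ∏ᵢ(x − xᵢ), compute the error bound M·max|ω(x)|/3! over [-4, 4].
64*sqrt(3)*cosh(4/3)/729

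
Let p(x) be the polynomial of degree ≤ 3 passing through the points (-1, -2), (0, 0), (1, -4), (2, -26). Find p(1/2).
-1/2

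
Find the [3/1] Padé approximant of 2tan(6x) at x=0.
144*x**3 + 12*x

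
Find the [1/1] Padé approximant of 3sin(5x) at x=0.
15*x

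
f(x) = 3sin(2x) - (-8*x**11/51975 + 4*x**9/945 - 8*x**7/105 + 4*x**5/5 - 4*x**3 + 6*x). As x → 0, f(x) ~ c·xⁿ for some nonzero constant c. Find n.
13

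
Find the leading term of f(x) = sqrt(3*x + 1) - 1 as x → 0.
3*x/2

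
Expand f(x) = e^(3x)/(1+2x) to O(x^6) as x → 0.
1 + x + 5*x**2/2 - x**3/2 + 35*x**4/8 - 269*x**5/40 + O(x**6)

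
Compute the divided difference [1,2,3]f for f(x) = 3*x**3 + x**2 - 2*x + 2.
19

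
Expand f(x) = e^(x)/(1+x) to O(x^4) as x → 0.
1 + x**2/2 - x**3/3 + O(x**4)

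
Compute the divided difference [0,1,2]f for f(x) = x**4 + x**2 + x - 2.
8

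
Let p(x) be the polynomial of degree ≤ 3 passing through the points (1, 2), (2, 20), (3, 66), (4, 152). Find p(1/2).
-1/4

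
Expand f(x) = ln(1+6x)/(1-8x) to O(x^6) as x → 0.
6*x + 30*x**2 + 312*x**3 + 2172*x**4 + 94656*x**5/5 + O(x**6)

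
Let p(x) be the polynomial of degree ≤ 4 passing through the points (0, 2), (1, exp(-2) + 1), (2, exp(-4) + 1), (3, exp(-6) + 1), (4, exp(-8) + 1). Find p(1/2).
(-70*exp(4) - 5 + 28*exp(2) + 140*exp(6) + 163*exp(8))*exp(-8)/128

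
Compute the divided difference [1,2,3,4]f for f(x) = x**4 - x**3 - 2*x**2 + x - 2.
9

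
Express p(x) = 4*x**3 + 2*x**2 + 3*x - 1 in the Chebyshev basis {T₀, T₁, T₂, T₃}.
(6)T₁ + T₂ + T₃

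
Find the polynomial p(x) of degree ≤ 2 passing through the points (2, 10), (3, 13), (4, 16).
3*x + 4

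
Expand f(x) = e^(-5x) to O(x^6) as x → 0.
1 - 5*x + 25*x**2/2 - 125*x**3/6 + 625*x**4/24 - 625*x**5/24 + O(x**6)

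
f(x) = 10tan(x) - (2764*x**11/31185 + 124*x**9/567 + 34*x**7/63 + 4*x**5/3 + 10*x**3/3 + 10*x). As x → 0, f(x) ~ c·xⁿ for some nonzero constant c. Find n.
13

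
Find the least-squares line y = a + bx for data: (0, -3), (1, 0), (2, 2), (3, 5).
a = -29/10, b = 13/5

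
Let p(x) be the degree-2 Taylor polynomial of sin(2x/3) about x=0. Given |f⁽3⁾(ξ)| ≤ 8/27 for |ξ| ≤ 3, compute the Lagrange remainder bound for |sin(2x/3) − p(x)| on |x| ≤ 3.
4/3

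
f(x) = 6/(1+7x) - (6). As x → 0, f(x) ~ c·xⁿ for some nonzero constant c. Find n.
1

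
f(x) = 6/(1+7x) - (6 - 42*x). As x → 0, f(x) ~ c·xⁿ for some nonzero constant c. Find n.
2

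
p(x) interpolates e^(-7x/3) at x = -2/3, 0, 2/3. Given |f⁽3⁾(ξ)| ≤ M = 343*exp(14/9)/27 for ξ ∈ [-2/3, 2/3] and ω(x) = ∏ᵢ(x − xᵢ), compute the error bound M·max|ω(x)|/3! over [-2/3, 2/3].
2744*sqrt(3)*exp(14/9)/19683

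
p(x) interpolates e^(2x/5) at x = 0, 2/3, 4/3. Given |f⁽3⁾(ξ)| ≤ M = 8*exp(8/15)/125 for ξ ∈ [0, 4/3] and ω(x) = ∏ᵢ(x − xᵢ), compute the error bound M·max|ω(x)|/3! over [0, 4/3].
64*sqrt(3)*exp(8/15)/91125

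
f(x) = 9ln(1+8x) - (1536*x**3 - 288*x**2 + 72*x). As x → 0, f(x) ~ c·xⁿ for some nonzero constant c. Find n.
4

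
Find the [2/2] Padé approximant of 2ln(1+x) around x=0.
x*(x + 2)/(x**2/6 + x + 1)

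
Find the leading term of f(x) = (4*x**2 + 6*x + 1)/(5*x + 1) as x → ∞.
4*x/5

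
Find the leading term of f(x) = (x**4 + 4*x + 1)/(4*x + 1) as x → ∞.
x**3/4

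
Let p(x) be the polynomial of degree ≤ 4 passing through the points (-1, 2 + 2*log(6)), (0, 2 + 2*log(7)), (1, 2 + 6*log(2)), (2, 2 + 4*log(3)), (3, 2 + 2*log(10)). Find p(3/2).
2 + log(48*15**(59/64)*2**(3/16)*7**(11/16)/35)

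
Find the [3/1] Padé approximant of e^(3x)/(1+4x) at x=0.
(2583*x**3/472 + 1035*x**2/236 + 735*x/236 + 1)/(971*x/236 + 1)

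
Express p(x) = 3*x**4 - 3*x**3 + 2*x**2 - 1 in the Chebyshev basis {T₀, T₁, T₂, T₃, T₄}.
(9/8)T₀ + (-9/4)T₁ + (5/2)T₂ + (-3/4)T₃ + (3/8)T₄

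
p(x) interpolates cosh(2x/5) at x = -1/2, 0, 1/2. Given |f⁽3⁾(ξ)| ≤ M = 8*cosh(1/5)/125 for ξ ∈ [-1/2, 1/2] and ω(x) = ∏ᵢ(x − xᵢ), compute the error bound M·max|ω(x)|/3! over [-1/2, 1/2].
sqrt(3)*cosh(1/5)/3375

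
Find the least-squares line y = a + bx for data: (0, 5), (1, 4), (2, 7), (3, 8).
a = 21/5, b = 6/5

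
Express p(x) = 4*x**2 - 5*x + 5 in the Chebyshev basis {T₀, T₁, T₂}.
(7)T₀ + (-5)T₁ + (2)T₂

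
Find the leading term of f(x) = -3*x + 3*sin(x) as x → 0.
-x**3/2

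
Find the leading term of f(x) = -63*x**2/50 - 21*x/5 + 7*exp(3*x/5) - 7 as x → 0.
63*x**3/250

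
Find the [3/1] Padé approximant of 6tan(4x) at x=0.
128*x**3 + 24*x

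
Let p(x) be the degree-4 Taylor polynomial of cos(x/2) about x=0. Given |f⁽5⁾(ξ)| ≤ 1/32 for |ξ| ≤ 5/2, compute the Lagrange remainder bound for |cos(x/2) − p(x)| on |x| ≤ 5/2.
625/24576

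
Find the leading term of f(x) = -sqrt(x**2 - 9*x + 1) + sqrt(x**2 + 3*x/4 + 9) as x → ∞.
39/8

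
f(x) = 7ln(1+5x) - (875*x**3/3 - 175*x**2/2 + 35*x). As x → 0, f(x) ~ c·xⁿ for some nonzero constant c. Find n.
4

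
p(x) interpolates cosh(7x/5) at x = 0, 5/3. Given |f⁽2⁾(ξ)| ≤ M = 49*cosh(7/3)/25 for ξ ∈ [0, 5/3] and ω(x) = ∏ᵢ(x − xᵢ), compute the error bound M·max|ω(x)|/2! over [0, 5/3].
49*cosh(7/3)/72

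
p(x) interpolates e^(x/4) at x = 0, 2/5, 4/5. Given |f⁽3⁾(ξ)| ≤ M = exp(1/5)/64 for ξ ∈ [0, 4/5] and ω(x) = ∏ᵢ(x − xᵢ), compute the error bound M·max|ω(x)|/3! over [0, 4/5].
sqrt(3)*exp(1/5)/27000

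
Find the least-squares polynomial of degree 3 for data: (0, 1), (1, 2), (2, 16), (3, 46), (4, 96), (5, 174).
5/6 + (-647/252)x + (143/42)x² + (29/36)x³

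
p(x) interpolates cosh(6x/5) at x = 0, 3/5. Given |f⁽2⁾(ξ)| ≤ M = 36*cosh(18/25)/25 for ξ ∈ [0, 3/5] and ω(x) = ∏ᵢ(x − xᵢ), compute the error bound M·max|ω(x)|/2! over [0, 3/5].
81*cosh(18/25)/1250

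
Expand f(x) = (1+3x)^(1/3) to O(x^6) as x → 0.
1 + x - x**2 + 5*x**3/3 - 10*x**4/3 + 22*x**5/3 + O(x**6)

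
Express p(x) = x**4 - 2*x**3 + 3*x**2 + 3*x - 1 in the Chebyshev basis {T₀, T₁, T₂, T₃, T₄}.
(7/8)T₀ + (3/2)T₁ + (2)T₂ + (-1/2)T₃ + (1/8)T₄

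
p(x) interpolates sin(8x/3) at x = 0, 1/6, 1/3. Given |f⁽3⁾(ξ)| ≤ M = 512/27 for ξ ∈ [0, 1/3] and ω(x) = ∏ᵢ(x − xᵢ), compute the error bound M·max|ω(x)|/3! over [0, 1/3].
64*sqrt(3)/19683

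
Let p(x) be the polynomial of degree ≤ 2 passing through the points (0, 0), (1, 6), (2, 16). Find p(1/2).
5/2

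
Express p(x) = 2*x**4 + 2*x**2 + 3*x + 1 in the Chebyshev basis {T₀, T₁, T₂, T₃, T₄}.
(11/4)T₀ + (3)T₁ + (2)T₂ + (1/4)T₄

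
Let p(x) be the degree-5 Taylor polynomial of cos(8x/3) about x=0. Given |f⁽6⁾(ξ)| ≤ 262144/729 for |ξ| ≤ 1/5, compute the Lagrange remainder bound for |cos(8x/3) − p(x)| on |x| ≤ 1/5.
16384/512578125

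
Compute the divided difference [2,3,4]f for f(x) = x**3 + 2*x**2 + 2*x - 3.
11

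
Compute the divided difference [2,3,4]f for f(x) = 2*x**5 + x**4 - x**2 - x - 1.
624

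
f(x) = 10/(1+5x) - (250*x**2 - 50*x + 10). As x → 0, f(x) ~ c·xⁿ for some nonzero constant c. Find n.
3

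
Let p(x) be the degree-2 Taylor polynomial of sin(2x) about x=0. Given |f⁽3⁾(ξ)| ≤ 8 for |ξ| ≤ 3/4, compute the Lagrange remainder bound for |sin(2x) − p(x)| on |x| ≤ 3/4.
9/16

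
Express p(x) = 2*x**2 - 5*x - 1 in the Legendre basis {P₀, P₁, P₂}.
(-1/3)P₀ + (-5)P₁ + (4/3)P₂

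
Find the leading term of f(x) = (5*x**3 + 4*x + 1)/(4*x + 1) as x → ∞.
5*x**2/4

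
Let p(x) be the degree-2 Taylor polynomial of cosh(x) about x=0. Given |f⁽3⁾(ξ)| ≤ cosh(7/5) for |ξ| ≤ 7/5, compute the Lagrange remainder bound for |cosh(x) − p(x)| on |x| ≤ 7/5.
343*cosh(7/5)/750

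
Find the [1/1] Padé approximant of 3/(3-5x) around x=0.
1/(1 - 5*x/3)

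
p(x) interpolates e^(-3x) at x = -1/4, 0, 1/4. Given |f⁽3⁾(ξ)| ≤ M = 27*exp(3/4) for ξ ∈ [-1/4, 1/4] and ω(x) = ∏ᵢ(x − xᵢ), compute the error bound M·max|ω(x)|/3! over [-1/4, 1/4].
sqrt(3)*exp(3/4)/64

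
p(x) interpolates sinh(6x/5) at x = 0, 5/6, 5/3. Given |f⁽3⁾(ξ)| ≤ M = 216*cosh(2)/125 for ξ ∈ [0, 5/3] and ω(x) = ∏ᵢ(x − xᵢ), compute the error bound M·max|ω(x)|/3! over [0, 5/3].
sqrt(3)*cosh(2)/27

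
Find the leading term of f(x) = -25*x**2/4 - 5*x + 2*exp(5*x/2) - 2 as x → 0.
125*x**3/24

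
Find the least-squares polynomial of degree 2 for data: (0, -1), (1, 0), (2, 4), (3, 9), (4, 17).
-37/35 + (3/14)x + (15/14)x²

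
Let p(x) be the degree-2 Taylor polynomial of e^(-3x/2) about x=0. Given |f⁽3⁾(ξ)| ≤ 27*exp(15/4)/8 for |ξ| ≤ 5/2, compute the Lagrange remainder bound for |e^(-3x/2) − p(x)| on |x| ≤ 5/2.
1125*exp(15/4)/128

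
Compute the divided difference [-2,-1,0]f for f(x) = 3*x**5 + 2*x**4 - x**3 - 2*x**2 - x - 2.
-30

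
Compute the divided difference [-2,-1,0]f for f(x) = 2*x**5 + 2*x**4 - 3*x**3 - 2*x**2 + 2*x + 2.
-9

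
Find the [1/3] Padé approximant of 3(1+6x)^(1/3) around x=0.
(15*x + 3)/(8*x**3/3 - 2*x**2 + 3*x + 1)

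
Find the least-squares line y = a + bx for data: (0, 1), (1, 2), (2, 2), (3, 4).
a = 9/10, b = 9/10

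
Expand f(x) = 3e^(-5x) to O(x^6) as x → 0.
3 - 15*x + 75*x**2/2 - 125*x**3/2 + 625*x**4/8 - 625*x**5/8 + O(x**6)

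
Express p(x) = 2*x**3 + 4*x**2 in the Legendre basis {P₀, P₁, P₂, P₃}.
(4/3)P₀ + (6/5)P₁ + (8/3)P₂ + (4/5)P₃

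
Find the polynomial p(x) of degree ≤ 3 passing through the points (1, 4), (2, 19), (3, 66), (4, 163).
3*x**3 - 2*x**2 + 3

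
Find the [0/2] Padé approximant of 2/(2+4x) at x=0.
1/(2*x + 1)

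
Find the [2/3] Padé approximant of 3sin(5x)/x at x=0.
(15 - 175*x**2/4)/(5*x**2/4 + 1)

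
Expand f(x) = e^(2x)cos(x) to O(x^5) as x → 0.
1 + 2*x + 3*x**2/2 + x**3/3 - 7*x**4/24 + O(x**5)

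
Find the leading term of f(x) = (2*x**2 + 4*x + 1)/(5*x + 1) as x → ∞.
2*x/5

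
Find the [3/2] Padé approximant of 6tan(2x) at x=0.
(-16*x**3/5 + 12*x)/(1 - 8*x**2/5)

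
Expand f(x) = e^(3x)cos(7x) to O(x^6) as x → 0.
1 + 3*x - 20*x**2 - 69*x**3 - 41*x**4/6 + 1919*x**5/10 + O(x**6)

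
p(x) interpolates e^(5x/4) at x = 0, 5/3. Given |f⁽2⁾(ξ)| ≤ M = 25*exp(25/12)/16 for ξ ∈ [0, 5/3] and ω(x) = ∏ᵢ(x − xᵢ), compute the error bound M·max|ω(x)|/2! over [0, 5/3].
625*exp(25/12)/1152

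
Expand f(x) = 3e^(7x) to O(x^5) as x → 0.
3 + 21*x + 147*x**2/2 + 343*x**3/2 + 2401*x**4/8 + O(x**5)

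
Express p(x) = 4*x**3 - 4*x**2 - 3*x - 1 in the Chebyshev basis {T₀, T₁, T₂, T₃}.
(-3)T₀ + (-2)T₂ + T₃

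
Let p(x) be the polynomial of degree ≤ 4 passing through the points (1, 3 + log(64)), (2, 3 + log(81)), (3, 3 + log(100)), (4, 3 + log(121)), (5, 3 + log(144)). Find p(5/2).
3 + log(30*11**(11/16)*2**(17/64)*3**(59/64)*5**(13/32)/11)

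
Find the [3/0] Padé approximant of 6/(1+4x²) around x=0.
6 - 24*x**2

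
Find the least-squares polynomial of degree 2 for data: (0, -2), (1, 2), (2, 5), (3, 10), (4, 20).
-7/5 + (6/5)x + x²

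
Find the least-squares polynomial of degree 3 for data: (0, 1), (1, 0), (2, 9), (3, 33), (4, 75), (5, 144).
8/9 + (-1349/378)x + (131/63)x² + (47/54)x³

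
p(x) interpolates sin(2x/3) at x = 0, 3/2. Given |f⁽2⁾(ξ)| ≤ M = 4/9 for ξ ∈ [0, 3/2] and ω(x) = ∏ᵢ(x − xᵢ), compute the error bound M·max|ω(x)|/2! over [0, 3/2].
1/8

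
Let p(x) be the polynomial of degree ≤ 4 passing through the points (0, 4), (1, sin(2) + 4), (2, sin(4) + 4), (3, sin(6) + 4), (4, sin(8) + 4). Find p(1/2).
7*sin(6)/32 - 5*sin(8)/128 - 35*sin(4)/64 + 35*sin(2)/32 + 4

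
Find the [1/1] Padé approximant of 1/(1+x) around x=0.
1/(x + 1)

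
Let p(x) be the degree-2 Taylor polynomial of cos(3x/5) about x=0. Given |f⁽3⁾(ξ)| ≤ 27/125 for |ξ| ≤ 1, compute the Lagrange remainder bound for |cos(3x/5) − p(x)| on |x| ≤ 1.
9/250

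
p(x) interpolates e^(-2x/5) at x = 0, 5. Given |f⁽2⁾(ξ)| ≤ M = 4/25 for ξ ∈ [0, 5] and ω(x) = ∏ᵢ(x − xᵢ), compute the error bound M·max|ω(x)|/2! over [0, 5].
1/2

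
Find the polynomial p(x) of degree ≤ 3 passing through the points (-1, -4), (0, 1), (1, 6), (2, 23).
2*x**3 + 3*x + 1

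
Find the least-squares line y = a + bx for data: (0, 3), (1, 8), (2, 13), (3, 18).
a = 3, b = 5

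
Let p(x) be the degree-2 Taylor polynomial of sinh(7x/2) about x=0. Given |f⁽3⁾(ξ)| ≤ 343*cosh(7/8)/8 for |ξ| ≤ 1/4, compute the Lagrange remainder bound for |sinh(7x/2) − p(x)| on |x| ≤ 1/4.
343*cosh(7/8)/3072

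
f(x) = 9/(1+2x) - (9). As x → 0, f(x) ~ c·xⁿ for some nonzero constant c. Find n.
1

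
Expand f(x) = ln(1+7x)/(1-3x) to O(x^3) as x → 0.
7*x - 7*x**2/2 + O(x**3)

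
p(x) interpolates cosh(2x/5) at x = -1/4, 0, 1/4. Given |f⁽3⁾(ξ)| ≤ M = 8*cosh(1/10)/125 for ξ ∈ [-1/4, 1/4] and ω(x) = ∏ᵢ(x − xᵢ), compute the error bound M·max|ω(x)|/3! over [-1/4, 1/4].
sqrt(3)*cosh(1/10)/27000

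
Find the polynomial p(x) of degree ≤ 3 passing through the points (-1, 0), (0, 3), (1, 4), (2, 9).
x**3 - x**2 + x + 3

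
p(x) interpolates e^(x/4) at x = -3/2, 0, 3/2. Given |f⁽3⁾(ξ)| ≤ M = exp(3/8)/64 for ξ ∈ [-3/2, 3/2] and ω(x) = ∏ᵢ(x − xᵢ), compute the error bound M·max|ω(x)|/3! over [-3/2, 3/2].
sqrt(3)*exp(3/8)/512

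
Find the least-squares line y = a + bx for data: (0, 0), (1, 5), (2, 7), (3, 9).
a = 9/10, b = 29/10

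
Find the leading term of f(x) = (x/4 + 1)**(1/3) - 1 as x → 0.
x/12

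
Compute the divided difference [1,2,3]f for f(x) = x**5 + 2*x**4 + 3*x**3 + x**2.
159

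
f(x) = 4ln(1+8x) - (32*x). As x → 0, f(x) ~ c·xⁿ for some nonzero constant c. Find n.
2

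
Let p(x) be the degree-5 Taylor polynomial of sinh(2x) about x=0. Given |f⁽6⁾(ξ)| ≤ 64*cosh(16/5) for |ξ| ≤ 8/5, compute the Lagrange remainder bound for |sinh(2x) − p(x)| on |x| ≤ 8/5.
1048576*cosh(16/5)/703125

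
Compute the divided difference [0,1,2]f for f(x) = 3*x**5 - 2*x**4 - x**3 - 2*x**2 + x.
26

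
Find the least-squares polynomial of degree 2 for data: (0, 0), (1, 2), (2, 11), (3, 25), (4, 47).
1/35 + (-81/70)x + (45/14)x²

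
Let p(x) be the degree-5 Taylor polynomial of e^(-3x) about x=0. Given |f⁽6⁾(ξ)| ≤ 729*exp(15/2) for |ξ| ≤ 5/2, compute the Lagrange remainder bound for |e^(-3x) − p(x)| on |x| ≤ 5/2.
253125*exp(15/2)/1024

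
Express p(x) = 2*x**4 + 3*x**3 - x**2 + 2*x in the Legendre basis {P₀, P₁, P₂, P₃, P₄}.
(1/15)P₀ + (19/5)P₁ + (10/21)P₂ + (6/5)P₃ + (16/35)P₄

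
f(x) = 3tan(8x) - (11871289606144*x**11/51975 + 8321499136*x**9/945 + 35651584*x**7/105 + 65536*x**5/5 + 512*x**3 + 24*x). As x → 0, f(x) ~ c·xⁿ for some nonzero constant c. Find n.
13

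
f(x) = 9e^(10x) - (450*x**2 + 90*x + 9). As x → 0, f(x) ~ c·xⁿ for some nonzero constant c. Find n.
3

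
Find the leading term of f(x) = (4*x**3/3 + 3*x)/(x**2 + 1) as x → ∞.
4*x/3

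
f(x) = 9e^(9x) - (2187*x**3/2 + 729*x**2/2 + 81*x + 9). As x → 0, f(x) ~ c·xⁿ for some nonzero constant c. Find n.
4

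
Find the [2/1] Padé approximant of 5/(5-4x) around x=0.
1/(1 - 4*x/5)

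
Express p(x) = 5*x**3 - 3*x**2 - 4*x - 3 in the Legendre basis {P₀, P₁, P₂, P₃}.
(-4)P₀ - P₁ + (-2)P₂ + (2)P₃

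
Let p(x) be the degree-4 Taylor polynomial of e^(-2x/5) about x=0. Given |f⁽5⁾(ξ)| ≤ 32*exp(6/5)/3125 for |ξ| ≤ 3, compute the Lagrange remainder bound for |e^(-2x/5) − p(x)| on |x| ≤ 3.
324*exp(6/5)/15625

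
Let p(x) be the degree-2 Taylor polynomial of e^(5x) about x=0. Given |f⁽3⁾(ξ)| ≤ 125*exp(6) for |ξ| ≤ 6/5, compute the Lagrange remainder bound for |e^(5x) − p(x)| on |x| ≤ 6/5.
36*exp(6)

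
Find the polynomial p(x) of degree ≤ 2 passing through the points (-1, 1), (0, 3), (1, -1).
-3*x**2 - x + 3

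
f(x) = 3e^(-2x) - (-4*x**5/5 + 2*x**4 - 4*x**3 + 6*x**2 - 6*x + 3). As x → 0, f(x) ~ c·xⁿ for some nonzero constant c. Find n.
6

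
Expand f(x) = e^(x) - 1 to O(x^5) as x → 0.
x + x**2/2 + x**3/6 + x**4/24 + O(x**5)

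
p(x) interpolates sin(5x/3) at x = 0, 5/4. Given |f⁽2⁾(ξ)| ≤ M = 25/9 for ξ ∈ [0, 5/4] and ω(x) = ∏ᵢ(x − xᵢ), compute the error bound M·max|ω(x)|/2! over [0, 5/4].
625/1152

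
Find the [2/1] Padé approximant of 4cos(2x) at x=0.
4 - 8*x**2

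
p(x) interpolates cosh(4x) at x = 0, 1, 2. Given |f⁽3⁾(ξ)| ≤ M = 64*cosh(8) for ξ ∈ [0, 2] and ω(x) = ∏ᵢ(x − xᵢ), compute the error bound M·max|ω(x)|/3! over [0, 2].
64*sqrt(3)*cosh(8)/27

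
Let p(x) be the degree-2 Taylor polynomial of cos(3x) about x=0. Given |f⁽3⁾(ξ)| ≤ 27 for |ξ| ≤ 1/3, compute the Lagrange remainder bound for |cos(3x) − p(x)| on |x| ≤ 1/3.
1/6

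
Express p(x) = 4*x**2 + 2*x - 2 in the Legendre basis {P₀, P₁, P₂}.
(-2/3)P₀ + (2)P₁ + (8/3)P₂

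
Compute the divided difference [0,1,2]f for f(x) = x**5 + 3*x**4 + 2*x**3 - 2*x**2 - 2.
40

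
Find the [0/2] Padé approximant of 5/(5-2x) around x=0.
1/(1 - 2*x/5)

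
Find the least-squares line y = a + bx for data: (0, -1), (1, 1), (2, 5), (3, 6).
a = -1, b = 5/2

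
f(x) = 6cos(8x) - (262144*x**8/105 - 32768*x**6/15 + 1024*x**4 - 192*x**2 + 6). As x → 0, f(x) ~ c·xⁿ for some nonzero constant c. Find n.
10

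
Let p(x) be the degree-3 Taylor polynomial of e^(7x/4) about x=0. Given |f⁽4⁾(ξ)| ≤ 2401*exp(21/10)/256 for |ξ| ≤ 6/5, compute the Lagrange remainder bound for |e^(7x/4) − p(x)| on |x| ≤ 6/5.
64827*exp(21/10)/80000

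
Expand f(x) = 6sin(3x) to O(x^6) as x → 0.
18*x - 27*x**3 + 243*x**5/20 + O(x**6)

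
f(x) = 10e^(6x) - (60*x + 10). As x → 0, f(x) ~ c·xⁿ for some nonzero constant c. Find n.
2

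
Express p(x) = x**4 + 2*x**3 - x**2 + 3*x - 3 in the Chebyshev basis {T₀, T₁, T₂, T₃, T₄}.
(-25/8)T₀ + (9/2)T₁ + (1/2)T₃ + (1/8)T₄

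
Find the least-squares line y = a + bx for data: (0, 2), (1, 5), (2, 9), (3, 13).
a = 17/10, b = 37/10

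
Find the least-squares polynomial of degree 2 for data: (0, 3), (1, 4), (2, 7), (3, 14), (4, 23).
107/35 + (-5/7)x + (10/7)x²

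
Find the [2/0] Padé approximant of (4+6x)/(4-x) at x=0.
7*x**2/16 + 7*x/4 + 1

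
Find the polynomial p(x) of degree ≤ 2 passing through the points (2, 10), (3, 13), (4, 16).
3*x + 4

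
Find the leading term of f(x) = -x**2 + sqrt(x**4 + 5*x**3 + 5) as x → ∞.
5*x/2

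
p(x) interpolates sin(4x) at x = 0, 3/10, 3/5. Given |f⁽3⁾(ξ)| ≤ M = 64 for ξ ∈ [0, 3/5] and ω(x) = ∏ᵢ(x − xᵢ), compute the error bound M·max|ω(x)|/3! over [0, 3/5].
8*sqrt(3)/125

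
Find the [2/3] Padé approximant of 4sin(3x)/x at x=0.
(12 - 63*x**2/5)/(9*x**2/20 + 1)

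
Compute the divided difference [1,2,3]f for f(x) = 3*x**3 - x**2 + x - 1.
17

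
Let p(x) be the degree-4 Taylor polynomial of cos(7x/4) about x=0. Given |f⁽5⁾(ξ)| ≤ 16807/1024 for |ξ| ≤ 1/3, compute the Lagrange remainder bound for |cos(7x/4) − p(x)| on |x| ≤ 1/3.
16807/29859840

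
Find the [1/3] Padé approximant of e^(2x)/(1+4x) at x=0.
(7*x/10 + 1)/(37*x**3/15 - 23*x**2/5 + 27*x/10 + 1)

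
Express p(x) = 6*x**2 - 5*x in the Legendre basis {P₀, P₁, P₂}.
(2)P₀ + (-5)P₁ + (4)P₂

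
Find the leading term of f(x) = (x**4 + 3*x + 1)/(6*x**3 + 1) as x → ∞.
x/6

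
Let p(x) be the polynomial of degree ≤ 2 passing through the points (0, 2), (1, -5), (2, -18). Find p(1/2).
-3/4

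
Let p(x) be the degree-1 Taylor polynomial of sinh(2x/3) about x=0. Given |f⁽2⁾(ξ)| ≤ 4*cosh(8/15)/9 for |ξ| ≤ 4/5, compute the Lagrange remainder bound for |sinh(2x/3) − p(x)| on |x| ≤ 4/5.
32*cosh(8/15)/225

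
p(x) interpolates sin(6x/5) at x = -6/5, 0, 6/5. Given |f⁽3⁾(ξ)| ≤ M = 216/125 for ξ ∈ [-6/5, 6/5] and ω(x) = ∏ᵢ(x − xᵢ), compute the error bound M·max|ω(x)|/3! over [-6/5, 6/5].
1728*sqrt(3)/15625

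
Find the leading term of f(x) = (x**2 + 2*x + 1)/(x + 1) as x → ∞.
x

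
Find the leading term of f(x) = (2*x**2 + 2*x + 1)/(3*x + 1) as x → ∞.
2*x/3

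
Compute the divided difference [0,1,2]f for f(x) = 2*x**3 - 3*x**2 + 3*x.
3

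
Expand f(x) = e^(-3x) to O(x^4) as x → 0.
1 - 3*x + 9*x**2/2 - 9*x**3/2 + O(x**4)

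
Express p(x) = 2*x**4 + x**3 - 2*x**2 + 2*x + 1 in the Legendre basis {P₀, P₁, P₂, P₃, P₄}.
(11/15)P₀ + (13/5)P₁ + (-4/21)P₂ + (2/5)P₃ + (16/35)P₄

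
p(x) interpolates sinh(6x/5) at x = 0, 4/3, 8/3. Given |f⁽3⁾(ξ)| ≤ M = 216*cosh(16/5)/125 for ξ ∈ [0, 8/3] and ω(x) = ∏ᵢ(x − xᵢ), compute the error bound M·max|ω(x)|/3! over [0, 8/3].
512*sqrt(3)*cosh(16/5)/3375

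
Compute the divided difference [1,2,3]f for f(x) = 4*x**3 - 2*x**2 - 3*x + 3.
22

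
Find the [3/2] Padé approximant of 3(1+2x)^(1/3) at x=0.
(56*x**3/135 + 28*x**2/5 + 42*x/5 + 3)/(8*x**2/9 + 32*x/15 + 1)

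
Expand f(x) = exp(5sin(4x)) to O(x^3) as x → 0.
1 + 20*x + 200*x**2 + O(x**3)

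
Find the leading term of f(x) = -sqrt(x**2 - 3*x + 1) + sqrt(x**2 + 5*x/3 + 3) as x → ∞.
7/3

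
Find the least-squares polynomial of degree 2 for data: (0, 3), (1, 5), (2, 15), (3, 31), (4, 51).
13/5 + (1/5)x + (3)x²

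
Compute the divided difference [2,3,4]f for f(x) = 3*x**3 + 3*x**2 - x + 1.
30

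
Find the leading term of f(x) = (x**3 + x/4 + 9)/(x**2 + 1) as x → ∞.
x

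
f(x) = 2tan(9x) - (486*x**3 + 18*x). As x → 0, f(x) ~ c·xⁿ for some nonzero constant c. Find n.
5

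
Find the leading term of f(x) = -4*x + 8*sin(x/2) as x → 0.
-x**3/6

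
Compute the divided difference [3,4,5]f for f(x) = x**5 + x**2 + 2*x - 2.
661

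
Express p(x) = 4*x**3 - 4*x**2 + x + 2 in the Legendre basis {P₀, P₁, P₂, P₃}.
(2/3)P₀ + (17/5)P₁ + (-8/3)P₂ + (8/5)P₃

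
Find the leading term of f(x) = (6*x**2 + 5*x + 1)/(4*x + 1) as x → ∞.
3*x/2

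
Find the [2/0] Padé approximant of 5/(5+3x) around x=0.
9*x**2/25 - 3*x/5 + 1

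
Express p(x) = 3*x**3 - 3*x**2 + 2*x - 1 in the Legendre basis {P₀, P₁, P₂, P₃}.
(-2)P₀ + (19/5)P₁ + (-2)P₂ + (6/5)P₃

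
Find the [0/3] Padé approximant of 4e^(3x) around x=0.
4/(-9*x**3/2 + 9*x**2/2 - 3*x + 1)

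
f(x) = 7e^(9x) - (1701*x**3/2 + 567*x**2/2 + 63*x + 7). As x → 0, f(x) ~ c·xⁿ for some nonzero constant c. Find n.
4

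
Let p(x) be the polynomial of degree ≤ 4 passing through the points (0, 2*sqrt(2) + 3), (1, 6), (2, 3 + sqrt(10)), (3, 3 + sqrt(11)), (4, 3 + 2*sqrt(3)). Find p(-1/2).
-219/32 - 45*sqrt(11)/32 + 35*sqrt(3)/64 + 315*sqrt(2)/64 + 189*sqrt(10)/64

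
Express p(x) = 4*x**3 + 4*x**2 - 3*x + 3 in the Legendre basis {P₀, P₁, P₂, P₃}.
(13/3)P₀ + (-3/5)P₁ + (8/3)P₂ + (8/5)P₃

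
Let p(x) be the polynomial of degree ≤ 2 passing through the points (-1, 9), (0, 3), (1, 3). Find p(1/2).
9/4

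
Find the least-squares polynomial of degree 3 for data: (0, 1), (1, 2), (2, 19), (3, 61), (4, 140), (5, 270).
103/126 + (-163/108)x + (163/126)x² + (211/108)x³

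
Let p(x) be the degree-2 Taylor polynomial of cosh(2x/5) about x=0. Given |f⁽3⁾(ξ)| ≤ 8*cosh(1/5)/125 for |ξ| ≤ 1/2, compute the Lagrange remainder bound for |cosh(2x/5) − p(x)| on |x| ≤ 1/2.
cosh(1/5)/750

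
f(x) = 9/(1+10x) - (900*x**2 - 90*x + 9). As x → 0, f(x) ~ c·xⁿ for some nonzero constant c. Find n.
3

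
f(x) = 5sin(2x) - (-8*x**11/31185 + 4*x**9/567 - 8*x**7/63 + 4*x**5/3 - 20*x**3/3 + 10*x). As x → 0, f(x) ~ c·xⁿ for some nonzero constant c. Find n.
13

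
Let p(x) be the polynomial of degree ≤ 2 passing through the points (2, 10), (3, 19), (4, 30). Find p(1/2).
1/4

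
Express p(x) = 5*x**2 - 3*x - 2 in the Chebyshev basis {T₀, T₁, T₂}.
(1/2)T₀ + (-3)T₁ + (5/2)T₂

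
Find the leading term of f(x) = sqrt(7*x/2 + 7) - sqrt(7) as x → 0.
sqrt(7)*x/4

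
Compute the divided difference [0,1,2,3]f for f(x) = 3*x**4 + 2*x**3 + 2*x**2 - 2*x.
20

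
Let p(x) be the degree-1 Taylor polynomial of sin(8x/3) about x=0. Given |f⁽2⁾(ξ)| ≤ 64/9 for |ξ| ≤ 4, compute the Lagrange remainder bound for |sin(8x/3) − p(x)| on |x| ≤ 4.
512/9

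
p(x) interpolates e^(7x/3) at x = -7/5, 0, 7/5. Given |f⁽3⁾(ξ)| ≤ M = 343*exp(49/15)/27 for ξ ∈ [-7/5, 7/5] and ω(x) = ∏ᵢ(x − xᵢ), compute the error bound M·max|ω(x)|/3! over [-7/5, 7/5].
117649*sqrt(3)*exp(49/15)/91125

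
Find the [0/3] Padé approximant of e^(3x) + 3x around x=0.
1/(-333*x**3/2 + 63*x**2/2 - 6*x + 1)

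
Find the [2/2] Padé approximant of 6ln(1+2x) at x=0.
12*x*(x + 1)/(2*x**2/3 + 2*x + 1)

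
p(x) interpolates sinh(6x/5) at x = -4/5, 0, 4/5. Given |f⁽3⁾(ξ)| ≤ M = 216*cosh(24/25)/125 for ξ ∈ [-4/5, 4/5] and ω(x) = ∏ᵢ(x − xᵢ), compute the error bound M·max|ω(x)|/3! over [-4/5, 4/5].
512*sqrt(3)*cosh(24/25)/15625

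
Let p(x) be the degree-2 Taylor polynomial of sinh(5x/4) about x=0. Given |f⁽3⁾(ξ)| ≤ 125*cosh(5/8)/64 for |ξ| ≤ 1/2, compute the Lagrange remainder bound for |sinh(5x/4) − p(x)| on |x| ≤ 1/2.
125*cosh(5/8)/3072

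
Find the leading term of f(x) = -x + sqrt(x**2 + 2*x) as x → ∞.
1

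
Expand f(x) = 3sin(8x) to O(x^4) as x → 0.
24*x - 256*x**3 + O(x**4)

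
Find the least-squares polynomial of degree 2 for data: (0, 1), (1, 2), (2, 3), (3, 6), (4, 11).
43/35 + (-16/35)x + (5/7)x²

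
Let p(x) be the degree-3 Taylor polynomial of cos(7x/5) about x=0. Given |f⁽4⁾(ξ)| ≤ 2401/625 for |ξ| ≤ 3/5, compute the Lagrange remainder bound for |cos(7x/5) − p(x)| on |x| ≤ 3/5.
64827/3125000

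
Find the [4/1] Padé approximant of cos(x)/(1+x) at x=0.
(x**4/24 - x**2/2 + 1)/(x + 1)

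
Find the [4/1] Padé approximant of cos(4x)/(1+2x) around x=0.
(32*x**4/3 - 8*x**2 + 1)/(2*x + 1)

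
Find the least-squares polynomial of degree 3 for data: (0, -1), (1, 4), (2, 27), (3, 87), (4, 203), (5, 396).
-67/63 + (566/189)x + (-64/63)x² + (88/27)x³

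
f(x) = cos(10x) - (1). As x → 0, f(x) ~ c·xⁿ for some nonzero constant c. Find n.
2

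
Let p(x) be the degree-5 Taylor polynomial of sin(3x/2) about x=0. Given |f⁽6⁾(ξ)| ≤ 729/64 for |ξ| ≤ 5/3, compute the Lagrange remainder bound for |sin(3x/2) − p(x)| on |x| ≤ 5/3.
3125/9216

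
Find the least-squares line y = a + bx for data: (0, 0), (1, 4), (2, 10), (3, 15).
a = -2/5, b = 51/10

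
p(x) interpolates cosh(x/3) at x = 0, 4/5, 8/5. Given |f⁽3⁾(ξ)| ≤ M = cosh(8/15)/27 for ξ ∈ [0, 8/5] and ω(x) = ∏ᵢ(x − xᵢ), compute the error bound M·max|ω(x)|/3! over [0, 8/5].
64*sqrt(3)*cosh(8/15)/91125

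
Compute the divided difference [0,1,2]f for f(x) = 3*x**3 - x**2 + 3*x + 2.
8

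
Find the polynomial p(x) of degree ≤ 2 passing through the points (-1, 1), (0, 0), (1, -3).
-x**2 - 2*x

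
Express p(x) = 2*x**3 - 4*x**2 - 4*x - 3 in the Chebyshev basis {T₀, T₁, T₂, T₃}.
(-5)T₀ + (-5/2)T₁ + (-2)T₂ + (1/2)T₃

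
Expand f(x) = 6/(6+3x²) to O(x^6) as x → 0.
1 - x**2/2 + x**4/4 + O(x**6)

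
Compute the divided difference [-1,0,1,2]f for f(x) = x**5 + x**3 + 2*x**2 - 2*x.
6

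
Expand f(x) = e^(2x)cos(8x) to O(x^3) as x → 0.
1 + 2*x - 30*x**2 + O(x**3)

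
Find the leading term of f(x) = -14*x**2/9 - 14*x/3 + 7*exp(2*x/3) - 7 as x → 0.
28*x**3/81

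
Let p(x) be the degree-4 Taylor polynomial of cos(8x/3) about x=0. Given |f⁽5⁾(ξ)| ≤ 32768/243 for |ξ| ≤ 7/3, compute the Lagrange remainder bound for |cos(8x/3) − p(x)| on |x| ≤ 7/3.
68841472/885735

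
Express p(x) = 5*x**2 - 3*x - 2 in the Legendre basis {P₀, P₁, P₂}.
(-1/3)P₀ + (-3)P₁ + (10/3)P₂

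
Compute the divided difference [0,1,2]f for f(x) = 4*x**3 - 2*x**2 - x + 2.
10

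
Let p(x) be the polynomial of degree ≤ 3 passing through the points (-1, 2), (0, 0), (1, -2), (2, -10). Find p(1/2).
-5/8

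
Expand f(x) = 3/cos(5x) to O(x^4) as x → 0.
3 + 75*x**2/2 + O(x**4)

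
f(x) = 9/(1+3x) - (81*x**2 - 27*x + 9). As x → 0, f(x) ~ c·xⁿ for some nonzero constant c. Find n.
3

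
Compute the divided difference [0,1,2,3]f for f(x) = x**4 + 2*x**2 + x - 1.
6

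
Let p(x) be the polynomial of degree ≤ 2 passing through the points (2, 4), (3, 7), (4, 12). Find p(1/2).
13/4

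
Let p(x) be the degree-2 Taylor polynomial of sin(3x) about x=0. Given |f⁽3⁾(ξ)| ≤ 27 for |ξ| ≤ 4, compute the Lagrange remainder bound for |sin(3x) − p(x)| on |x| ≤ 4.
288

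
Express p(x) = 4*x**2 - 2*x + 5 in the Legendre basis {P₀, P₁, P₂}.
(19/3)P₀ + (-2)P₁ + (8/3)P₂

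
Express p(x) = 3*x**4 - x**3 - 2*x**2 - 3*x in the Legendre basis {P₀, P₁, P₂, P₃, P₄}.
(-1/15)P₀ + (-18/5)P₁ + (8/21)P₂ + (-2/5)P₃ + (24/35)P₄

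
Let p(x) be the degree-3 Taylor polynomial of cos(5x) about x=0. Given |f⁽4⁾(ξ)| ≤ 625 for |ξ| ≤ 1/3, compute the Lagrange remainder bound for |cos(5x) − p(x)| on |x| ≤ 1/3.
625/1944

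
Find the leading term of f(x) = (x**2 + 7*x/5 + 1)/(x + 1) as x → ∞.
x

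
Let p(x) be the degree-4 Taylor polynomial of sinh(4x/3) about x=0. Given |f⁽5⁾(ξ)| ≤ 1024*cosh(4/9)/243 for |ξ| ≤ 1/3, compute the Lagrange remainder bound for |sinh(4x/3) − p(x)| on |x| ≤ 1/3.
128*cosh(4/9)/885735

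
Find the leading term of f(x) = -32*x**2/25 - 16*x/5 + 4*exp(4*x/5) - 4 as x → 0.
128*x**3/375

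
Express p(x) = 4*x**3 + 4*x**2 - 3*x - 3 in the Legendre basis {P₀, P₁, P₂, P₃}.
(-5/3)P₀ + (-3/5)P₁ + (8/3)P₂ + (8/5)P₃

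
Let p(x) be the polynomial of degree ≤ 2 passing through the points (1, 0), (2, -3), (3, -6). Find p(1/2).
3/2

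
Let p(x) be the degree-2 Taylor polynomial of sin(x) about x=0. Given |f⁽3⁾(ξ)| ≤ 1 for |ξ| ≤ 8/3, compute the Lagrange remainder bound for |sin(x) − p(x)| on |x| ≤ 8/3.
256/81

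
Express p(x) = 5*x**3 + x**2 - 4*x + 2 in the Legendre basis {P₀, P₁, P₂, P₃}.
(7/3)P₀ - P₁ + (2/3)P₂ + (2)P₃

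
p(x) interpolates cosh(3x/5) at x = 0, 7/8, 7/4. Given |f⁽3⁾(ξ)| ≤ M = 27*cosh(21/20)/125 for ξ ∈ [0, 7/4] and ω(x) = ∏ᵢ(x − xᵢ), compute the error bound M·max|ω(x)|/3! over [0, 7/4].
343*sqrt(3)*cosh(21/20)/64000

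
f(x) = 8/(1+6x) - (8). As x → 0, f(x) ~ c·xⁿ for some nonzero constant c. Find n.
1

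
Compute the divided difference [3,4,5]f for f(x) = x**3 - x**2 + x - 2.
11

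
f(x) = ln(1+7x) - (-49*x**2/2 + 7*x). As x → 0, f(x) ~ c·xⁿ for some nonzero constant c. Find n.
3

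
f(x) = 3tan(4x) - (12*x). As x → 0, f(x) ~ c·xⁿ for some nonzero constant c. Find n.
3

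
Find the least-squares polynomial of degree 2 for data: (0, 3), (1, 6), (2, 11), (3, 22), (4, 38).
118/35 + (-19/35)x + (16/7)x²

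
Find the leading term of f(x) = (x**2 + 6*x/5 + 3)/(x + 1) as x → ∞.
x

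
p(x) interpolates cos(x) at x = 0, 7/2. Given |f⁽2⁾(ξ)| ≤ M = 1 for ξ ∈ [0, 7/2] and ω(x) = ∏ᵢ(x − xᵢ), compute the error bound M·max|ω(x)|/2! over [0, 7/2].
49/32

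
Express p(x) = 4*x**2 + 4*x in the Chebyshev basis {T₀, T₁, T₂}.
(2)T₀ + (4)T₁ + (2)T₂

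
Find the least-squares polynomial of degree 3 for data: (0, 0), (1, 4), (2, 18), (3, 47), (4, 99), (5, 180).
-1/18 + (1387/756)x + (167/126)x² + (119/108)x³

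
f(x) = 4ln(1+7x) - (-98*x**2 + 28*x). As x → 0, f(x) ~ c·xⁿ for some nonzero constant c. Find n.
3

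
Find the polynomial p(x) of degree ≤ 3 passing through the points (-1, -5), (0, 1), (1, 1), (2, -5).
-3*x**2 + 3*x + 1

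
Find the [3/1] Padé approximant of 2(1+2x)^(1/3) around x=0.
(-16*x**3/81 + 8*x**2/9 + 4*x + 2)/(4*x/3 + 1)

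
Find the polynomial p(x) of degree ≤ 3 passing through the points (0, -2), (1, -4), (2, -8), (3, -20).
-x**3 + 2*x**2 - 3*x - 2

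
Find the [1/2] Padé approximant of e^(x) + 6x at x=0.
(2017*x/291 + 1)/(-11*x**2/582 - 20*x/291 + 1)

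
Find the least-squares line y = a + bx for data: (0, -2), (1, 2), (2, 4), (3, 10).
a = -11/5, b = 19/5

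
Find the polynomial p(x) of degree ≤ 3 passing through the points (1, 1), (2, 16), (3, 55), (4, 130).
2*x**3 + x - 2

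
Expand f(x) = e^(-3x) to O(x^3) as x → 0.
1 - 3*x + 9*x**2/2 + O(x**3)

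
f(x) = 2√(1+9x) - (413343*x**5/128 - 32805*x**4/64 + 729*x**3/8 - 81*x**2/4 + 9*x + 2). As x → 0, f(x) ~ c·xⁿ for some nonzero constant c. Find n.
6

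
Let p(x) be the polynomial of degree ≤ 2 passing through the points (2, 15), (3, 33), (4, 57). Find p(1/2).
-3/4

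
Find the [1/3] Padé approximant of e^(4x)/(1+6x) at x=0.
(10*x/7 + 1)/(304*x**3/21 - 92*x**2/7 + 24*x/7 + 1)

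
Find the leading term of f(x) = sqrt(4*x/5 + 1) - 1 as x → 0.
2*x/5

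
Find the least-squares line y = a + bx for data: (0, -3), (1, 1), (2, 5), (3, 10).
a = -16/5, b = 43/10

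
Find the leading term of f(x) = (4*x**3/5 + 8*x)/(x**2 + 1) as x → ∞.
4*x/5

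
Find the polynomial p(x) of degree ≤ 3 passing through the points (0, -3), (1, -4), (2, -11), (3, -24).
-3*x**2 + 2*x - 3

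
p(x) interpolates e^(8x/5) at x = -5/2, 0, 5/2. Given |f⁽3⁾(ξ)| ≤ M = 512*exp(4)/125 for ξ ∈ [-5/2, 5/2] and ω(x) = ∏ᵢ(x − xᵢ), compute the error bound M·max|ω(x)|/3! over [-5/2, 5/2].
64*sqrt(3)*exp(4)/27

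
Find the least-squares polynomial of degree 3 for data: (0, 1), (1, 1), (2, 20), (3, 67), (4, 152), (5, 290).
101/126 + (-3203/756)x + (793/252)x² + (50/27)x³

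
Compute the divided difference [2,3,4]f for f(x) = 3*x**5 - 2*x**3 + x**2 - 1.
838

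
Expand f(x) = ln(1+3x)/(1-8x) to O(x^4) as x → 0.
3*x + 39*x**2/2 + 165*x**3 + O(x**4)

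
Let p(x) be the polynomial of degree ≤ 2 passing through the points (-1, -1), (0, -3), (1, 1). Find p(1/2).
-7/4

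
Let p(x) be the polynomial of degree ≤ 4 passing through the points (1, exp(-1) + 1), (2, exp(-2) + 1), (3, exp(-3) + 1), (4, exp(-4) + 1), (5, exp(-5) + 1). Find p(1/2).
(-420*exp(3) - 180*e + 35 + 378*exp(2) + 315*exp(4) + 128*exp(5))*exp(-5)/128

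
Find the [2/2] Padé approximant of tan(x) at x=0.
x/(1 - x**2/3)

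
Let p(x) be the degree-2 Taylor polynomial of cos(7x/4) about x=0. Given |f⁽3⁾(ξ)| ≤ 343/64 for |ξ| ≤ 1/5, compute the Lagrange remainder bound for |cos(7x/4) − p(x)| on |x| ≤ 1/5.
343/48000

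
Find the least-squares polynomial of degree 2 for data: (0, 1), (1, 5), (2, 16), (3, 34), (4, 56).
26/35 + (113/70)x + (43/14)x²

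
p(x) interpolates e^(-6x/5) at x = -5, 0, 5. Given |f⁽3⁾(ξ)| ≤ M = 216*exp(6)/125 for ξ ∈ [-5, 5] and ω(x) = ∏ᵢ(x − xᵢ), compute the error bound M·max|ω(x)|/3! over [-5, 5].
8*sqrt(3)*exp(6)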